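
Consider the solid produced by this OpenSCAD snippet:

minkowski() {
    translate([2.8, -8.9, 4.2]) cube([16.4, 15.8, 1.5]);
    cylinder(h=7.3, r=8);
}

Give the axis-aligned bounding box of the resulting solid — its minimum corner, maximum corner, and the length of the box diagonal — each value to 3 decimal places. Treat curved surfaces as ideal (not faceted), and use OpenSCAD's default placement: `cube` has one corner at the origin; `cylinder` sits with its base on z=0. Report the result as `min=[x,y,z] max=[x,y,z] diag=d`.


min=[-5.200,-16.900,4.200] max=[27.200,14.900,13.000] diag=46.243

A = translate([2.8, -8.9, 4.2]) cube([16.4, 15.8, 1.5]) → bbox [2.8,-8.9,4.2] .. [19.2,6.9,5.7]
B = cylinder(h=7.3, r=8) → bbox [-8,-8,0] .. [8,8,7.3]
lo = A.lo+B.lo = [2.8-8, -8.9-8, 4.2+0] = [-5.200,-16.900,4.200]
hi = A.hi+B.hi = [19.2+8, 6.9+8, 5.7+7.3] = [27.200,14.900,13.000]
diag = √(32.4²+31.8²+8.8²) = √2138.44 = 46.243


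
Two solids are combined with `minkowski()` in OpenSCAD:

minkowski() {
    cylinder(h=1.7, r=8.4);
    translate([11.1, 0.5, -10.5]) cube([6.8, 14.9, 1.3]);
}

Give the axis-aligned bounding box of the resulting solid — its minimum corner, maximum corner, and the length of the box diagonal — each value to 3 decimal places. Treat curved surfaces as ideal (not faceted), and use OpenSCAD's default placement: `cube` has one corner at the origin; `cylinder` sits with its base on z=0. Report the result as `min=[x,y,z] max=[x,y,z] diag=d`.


min=[2.700,-7.900,-10.500] max=[26.300,23.800,-7.500] diag=39.634

A = translate([11.1, 0.5, -10.5]) cube([6.8, 14.9, 1.3]) → bbox [11.1,0.5,-10.5] .. [17.9,15.4,-9.2]
B = cylinder(h=1.7, r=8.4) → bbox [-8.4,-8.4,0] .. [8.4,8.4,1.7]
lo = A.lo+B.lo = [11.1-8.4, 0.5-8.4, -10.5+0] = [2.700,-7.900,-10.500]
hi = A.hi+B.hi = [17.9+8.4, 15.4+8.4, -9.2+1.7] = [26.300,23.800,-7.500]
diag = √(23.6²+31.7²+3²) = √1570.85 = 39.634


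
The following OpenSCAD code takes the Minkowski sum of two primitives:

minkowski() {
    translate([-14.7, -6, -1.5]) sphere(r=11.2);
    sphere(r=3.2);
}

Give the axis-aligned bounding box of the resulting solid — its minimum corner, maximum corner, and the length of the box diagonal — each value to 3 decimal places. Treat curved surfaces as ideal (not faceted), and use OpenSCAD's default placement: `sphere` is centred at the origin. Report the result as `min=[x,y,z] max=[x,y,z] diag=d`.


A = translate([-14.7, -6, -1.5]) sphere(r=11.2) → bbox [-25.9,-17.2,-12.7] .. [-3.5,5.2,9.7]
B = sphere(r=3.2) → bbox [-3.2,-3.2,-3.2] .. [3.2,3.2,3.2]
lo = A.lo+B.lo = [-25.9-3.2, -17.2-3.2, -12.7-3.2] = [-29.100,-20.400,-15.900]
hi = A.hi+B.hi = [-3.5+3.2, 5.2+3.2, 9.7+3.2] = [-0.300,8.400,12.900]
diag = √(28.8²+28.8²+28.8²) = √2488.32 = 49.883

min=[-29.100,-20.400,-15.900] max=[-0.300,8.400,12.900] diag=49.883


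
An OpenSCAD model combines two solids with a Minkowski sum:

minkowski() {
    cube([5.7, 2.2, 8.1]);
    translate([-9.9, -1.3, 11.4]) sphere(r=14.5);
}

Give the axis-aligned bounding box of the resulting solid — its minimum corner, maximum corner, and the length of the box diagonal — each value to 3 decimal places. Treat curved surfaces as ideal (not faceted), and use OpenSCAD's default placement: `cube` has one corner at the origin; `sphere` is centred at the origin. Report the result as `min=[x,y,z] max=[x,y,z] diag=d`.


min=[-24.400,-15.800,-3.100] max=[10.300,15.400,34.000] diag=59.615

A = translate([-9.9, -1.3, 11.4]) sphere(r=14.5) → bbox [-24.4,-15.8,-3.1] .. [4.6,13.2,25.9]
B = cube([5.7, 2.2, 8.1]) → bbox [0,0,0] .. [5.7,2.2,8.1]
lo = A.lo+B.lo = [-24.4+0, -15.8+0, -3.1+0] = [-24.400,-15.800,-3.100]
hi = A.hi+B.hi = [4.6+5.7, 13.2+2.2, 25.9+8.1] = [10.300,15.400,34.000]
diag = √(34.7²+31.2²+37.1²) = √3553.94 = 59.615


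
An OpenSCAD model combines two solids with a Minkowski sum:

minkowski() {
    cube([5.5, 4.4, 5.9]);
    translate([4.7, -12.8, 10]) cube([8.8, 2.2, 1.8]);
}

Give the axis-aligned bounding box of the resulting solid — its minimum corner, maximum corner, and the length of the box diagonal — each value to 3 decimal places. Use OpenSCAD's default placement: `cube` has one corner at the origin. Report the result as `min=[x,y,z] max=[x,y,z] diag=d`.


min=[4.700,-12.800,10.000] max=[19.000,-6.200,17.700] diag=17.531

A = translate([4.7, -12.8, 10]) cube([8.8, 2.2, 1.8]) → bbox [4.7,-12.8,10] .. [13.5,-10.6,11.8]
B = cube([5.5, 4.4, 5.9]) → bbox [0,0,0] .. [5.5,4.4,5.9]
lo = A.lo+B.lo = [4.7+0, -12.8+0, 10+0] = [4.700,-12.800,10.000]
hi = A.hi+B.hi = [13.5+5.5, -10.6+4.4, 11.8+5.9] = [19.000,-6.200,17.700]
diag = √(14.3²+6.6²+7.7²) = √307.34 = 17.531


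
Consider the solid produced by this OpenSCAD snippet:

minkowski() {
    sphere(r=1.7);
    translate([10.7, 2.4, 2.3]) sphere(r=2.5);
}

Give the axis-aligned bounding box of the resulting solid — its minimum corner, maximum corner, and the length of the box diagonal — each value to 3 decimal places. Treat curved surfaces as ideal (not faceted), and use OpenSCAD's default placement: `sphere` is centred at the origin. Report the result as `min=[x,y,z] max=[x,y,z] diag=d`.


A = translate([10.7, 2.4, 2.3]) sphere(r=2.5) → bbox [8.2,-0.1,-0.2] .. [13.2,4.9,4.8]
B = sphere(r=1.7) → bbox [-1.7,-1.7,-1.7] .. [1.7,1.7,1.7]
lo = A.lo+B.lo = [8.2-1.7, -0.1-1.7, -0.2-1.7] = [6.500,-1.800,-1.900]
hi = A.hi+B.hi = [13.2+1.7, 4.9+1.7, 4.8+1.7] = [14.900,6.600,6.500]
diag = √(8.4²+8.4²+8.4²) = √211.68 = 14.549

min=[6.500,-1.800,-1.900] max=[14.900,6.600,6.500] diag=14.549


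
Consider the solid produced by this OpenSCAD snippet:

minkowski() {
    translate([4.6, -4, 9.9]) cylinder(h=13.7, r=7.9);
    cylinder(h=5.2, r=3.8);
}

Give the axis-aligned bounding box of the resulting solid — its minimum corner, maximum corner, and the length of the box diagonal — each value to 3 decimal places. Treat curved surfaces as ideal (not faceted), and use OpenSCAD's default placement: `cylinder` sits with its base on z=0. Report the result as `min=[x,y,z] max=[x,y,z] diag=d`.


min=[-7.100,-15.700,9.900] max=[16.300,7.700,28.800] diag=38.109

A = translate([4.6, -4, 9.9]) cylinder(h=13.7, r=7.9) → bbox [-3.3,-11.9,9.9] .. [12.5,3.9,23.6]
B = cylinder(h=5.2, r=3.8) → bbox [-3.8,-3.8,0] .. [3.8,3.8,5.2]
lo = A.lo+B.lo = [-3.3-3.8, -11.9-3.8, 9.9+0] = [-7.100,-15.700,9.900]
hi = A.hi+B.hi = [12.5+3.8, 3.9+3.8, 23.6+5.2] = [16.300,7.700,28.800]
diag = √(23.4²+23.4²+18.9²) = √1452.33 = 38.109


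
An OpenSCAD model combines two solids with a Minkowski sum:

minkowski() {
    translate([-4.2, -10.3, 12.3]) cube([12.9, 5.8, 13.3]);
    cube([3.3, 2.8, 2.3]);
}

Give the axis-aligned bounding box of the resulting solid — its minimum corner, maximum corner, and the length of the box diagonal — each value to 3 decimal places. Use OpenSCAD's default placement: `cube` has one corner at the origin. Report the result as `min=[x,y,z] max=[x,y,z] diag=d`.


A = translate([-4.2, -10.3, 12.3]) cube([12.9, 5.8, 13.3]) → bbox [-4.2,-10.3,12.3] .. [8.7,-4.5,25.6]
B = cube([3.3, 2.8, 2.3]) → bbox [0,0,0] .. [3.3,2.8,2.3]
lo = A.lo+B.lo = [-4.2+0, -10.3+0, 12.3+0] = [-4.200,-10.300,12.300]
hi = A.hi+B.hi = [8.7+3.3, -4.5+2.8, 25.6+2.3] = [12.000,-1.700,27.900]
diag = √(16.2²+8.6²+15.6²) = √579.76 = 24.078

min=[-4.200,-10.300,12.300] max=[12.000,-1.700,27.900] diag=24.078


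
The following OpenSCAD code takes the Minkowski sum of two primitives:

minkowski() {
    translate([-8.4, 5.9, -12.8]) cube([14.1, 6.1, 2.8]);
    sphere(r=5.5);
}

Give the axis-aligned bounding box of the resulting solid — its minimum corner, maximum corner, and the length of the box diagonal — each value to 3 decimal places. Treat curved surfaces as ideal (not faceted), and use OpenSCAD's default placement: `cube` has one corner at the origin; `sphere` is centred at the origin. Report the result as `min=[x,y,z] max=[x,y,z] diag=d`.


A = translate([-8.4, 5.9, -12.8]) cube([14.1, 6.1, 2.8]) → bbox [-8.4,5.9,-12.8] .. [5.7,12,-10]
B = sphere(r=5.5) → bbox [-5.5,-5.5,-5.5] .. [5.5,5.5,5.5]
lo = A.lo+B.lo = [-8.4-5.5, 5.9-5.5, -12.8-5.5] = [-13.900,0.400,-18.300]
hi = A.hi+B.hi = [5.7+5.5, 12+5.5, -10+5.5] = [11.200,17.500,-4.500]
diag = √(25.1²+17.1²+13.8²) = √1112.86 = 33.360

min=[-13.900,0.400,-18.300] max=[11.200,17.500,-4.500] diag=33.360


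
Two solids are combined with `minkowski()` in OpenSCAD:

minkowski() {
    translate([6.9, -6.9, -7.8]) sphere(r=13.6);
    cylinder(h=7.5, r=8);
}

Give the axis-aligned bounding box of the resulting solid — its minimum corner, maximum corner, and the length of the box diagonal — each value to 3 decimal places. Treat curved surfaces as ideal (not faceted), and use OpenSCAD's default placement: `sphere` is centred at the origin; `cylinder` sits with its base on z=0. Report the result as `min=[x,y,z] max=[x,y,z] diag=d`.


A = translate([6.9, -6.9, -7.8]) sphere(r=13.6) → bbox [-6.7,-20.5,-21.4] .. [20.5,6.7,5.8]
B = cylinder(h=7.5, r=8) → bbox [-8,-8,0] .. [8,8,7.5]
lo = A.lo+B.lo = [-6.7-8, -20.5-8, -21.4+0] = [-14.700,-28.500,-21.400]
hi = A.hi+B.hi = [20.5+8, 6.7+8, 5.8+7.5] = [28.500,14.700,13.300]
diag = √(43.2²+43.2²+34.7²) = √4936.57 = 70.261

min=[-14.700,-28.500,-21.400] max=[28.500,14.700,13.300] diag=70.261


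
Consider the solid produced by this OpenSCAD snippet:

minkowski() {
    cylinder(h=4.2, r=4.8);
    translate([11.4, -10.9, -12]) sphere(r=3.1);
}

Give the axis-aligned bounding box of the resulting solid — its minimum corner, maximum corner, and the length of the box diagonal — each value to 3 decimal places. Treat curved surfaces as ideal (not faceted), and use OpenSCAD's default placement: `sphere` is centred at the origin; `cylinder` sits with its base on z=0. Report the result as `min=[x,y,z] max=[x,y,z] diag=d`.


min=[3.500,-18.800,-15.100] max=[19.300,-3.000,-4.700] diag=24.646

A = translate([11.4, -10.9, -12]) sphere(r=3.1) → bbox [8.3,-14,-15.1] .. [14.5,-7.8,-8.9]
B = cylinder(h=4.2, r=4.8) → bbox [-4.8,-4.8,0] .. [4.8,4.8,4.2]
lo = A.lo+B.lo = [8.3-4.8, -14-4.8, -15.1+0] = [3.500,-18.800,-15.100]
hi = A.hi+B.hi = [14.5+4.8, -7.8+4.8, -8.9+4.2] = [19.300,-3.000,-4.700]
diag = √(15.8²+15.8²+10.4²) = √607.44 = 24.646


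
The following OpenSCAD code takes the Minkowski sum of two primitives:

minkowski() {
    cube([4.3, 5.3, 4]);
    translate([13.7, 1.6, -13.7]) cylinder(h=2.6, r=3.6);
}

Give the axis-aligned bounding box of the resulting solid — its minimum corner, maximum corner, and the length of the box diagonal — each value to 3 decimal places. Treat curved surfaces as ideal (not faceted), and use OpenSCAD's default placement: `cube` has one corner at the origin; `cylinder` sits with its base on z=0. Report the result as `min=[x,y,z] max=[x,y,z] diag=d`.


min=[10.100,-2.000,-13.700] max=[21.600,10.500,-7.100] diag=18.223

A = translate([13.7, 1.6, -13.7]) cylinder(h=2.6, r=3.6) → bbox [10.1,-2,-13.7] .. [17.3,5.2,-11.1]
B = cube([4.3, 5.3, 4]) → bbox [0,0,0] .. [4.3,5.3,4]
lo = A.lo+B.lo = [10.1+0, -2+0, -13.7+0] = [10.100,-2.000,-13.700]
hi = A.hi+B.hi = [17.3+4.3, 5.2+5.3, -11.1+4] = [21.600,10.500,-7.100]
diag = √(11.5²+12.5²+6.6²) = √332.06 = 18.223


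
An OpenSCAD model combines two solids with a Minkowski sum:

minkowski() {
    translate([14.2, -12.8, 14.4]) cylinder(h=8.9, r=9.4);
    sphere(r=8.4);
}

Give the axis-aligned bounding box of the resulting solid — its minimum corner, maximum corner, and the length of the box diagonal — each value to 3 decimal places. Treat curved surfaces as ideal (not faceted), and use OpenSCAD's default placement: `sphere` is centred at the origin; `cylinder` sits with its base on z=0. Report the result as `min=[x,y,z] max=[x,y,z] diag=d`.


A = translate([14.2, -12.8, 14.4]) cylinder(h=8.9, r=9.4) → bbox [4.8,-22.2,14.4] .. [23.6,-3.4,23.3]
B = sphere(r=8.4) → bbox [-8.4,-8.4,-8.4] .. [8.4,8.4,8.4]
lo = A.lo+B.lo = [4.8-8.4, -22.2-8.4, 14.4-8.4] = [-3.600,-30.600,6.000]
hi = A.hi+B.hi = [23.6+8.4, -3.4+8.4, 23.3+8.4] = [32.000,5.000,31.700]
diag = √(35.6²+35.6²+25.7²) = √3195.21 = 56.526

min=[-3.600,-30.600,6.000] max=[32.000,5.000,31.700] diag=56.526


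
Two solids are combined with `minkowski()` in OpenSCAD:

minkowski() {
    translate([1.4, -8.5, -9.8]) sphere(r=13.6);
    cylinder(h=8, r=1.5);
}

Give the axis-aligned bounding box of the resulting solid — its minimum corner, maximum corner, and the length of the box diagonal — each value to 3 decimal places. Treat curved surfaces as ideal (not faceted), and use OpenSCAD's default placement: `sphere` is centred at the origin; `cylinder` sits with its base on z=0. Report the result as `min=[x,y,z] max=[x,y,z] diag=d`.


A = translate([1.4, -8.5, -9.8]) sphere(r=13.6) → bbox [-12.2,-22.1,-23.4] .. [15,5.1,3.8]
B = cylinder(h=8, r=1.5) → bbox [-1.5,-1.5,0] .. [1.5,1.5,8]
lo = A.lo+B.lo = [-12.2-1.5, -22.1-1.5, -23.4+0] = [-13.700,-23.600,-23.400]
hi = A.hi+B.hi = [15+1.5, 5.1+1.5, 3.8+8] = [16.500,6.600,11.800]
diag = √(30.2²+30.2²+35.2²) = √3063.12 = 55.345

min=[-13.700,-23.600,-23.400] max=[16.500,6.600,11.800] diag=55.345


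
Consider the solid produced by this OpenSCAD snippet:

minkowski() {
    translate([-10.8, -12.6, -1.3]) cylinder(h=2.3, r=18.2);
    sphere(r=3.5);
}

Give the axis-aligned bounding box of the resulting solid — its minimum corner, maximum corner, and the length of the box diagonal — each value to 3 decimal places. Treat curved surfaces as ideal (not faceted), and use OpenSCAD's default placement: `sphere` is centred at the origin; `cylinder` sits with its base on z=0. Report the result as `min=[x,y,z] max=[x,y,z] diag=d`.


min=[-32.500,-34.300,-4.800] max=[10.900,9.100,4.500] diag=62.077

A = translate([-10.8, -12.6, -1.3]) cylinder(h=2.3, r=18.2) → bbox [-29,-30.8,-1.3] .. [7.4,5.6,1]
B = sphere(r=3.5) → bbox [-3.5,-3.5,-3.5] .. [3.5,3.5,3.5]
lo = A.lo+B.lo = [-29-3.5, -30.8-3.5, -1.3-3.5] = [-32.500,-34.300,-4.800]
hi = A.hi+B.hi = [7.4+3.5, 5.6+3.5, 1+3.5] = [10.900,9.100,4.500]
diag = √(43.4²+43.4²+9.3²) = √3853.61 = 62.077


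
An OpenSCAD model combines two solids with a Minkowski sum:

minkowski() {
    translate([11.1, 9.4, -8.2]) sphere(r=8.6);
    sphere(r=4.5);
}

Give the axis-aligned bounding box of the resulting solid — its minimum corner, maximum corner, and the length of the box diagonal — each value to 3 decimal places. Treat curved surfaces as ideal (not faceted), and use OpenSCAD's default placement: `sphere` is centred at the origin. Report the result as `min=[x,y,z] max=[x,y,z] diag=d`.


A = translate([11.1, 9.4, -8.2]) sphere(r=8.6) → bbox [2.5,0.8,-16.8] .. [19.7,18,0.4]
B = sphere(r=4.5) → bbox [-4.5,-4.5,-4.5] .. [4.5,4.5,4.5]
lo = A.lo+B.lo = [2.5-4.5, 0.8-4.5, -16.8-4.5] = [-2.000,-3.700,-21.300]
hi = A.hi+B.hi = [19.7+4.5, 18+4.5, 0.4+4.5] = [24.200,22.500,4.900]
diag = √(26.2²+26.2²+26.2²) = √2059.32 = 45.380

min=[-2.000,-3.700,-21.300] max=[24.200,22.500,4.900] diag=45.380


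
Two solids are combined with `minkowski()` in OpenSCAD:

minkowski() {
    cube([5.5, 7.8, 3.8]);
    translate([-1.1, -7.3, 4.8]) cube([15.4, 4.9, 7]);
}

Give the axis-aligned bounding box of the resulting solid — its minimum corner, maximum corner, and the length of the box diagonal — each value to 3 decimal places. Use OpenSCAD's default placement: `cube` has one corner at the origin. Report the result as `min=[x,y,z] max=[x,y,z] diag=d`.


min=[-1.100,-7.300,4.800] max=[19.800,5.400,15.600] diag=26.735

A = translate([-1.1, -7.3, 4.8]) cube([15.4, 4.9, 7]) → bbox [-1.1,-7.3,4.8] .. [14.3,-2.4,11.8]
B = cube([5.5, 7.8, 3.8]) → bbox [0,0,0] .. [5.5,7.8,3.8]
lo = A.lo+B.lo = [-1.1+0, -7.3+0, 4.8+0] = [-1.100,-7.300,4.800]
hi = A.hi+B.hi = [14.3+5.5, -2.4+7.8, 11.8+3.8] = [19.800,5.400,15.600]
diag = √(20.9²+12.7²+10.8²) = √714.74 = 26.735


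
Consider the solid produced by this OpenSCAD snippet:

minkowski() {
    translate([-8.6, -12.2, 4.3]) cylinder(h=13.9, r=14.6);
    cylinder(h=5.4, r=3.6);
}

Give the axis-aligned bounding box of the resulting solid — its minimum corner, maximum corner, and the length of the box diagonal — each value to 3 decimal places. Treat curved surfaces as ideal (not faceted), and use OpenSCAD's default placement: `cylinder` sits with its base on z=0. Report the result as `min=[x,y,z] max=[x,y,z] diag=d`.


A = translate([-8.6, -12.2, 4.3]) cylinder(h=13.9, r=14.6) → bbox [-23.2,-26.8,4.3] .. [6,2.4,18.2]
B = cylinder(h=5.4, r=3.6) → bbox [-3.6,-3.6,0] .. [3.6,3.6,5.4]
lo = A.lo+B.lo = [-23.2-3.6, -26.8-3.6, 4.3+0] = [-26.800,-30.400,4.300]
hi = A.hi+B.hi = [6+3.6, 2.4+3.6, 18.2+5.4] = [9.600,6.000,23.600]
diag = √(36.4²+36.4²+19.3²) = √3022.41 = 54.976

min=[-26.800,-30.400,4.300] max=[9.600,6.000,23.600] diag=54.976


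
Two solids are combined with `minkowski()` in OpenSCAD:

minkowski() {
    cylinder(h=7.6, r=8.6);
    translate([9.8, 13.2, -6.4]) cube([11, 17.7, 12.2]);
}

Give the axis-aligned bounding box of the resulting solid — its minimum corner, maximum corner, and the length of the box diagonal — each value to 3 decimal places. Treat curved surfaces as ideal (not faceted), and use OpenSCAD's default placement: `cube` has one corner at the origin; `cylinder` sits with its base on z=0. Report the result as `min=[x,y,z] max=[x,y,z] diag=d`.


min=[1.200,4.600,-6.400] max=[29.400,39.500,13.400] diag=49.044

A = translate([9.8, 13.2, -6.4]) cube([11, 17.7, 12.2]) → bbox [9.8,13.2,-6.4] .. [20.8,30.9,5.8]
B = cylinder(h=7.6, r=8.6) → bbox [-8.6,-8.6,0] .. [8.6,8.6,7.6]
lo = A.lo+B.lo = [9.8-8.6, 13.2-8.6, -6.4+0] = [1.200,4.600,-6.400]
hi = A.hi+B.hi = [20.8+8.6, 30.9+8.6, 5.8+7.6] = [29.400,39.500,13.400]
diag = √(28.2²+34.9²+19.8²) = √2405.29 = 49.044


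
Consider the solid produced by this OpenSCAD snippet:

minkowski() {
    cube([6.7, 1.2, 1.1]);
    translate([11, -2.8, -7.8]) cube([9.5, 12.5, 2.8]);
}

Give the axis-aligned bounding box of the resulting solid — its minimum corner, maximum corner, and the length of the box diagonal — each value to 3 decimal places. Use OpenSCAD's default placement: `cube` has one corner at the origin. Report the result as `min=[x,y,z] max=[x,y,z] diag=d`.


A = translate([11, -2.8, -7.8]) cube([9.5, 12.5, 2.8]) → bbox [11,-2.8,-7.8] .. [20.5,9.7,-5]
B = cube([6.7, 1.2, 1.1]) → bbox [0,0,0] .. [6.7,1.2,1.1]
lo = A.lo+B.lo = [11+0, -2.8+0, -7.8+0] = [11.000,-2.800,-7.800]
hi = A.hi+B.hi = [20.5+6.7, 9.7+1.2, -5+1.1] = [27.200,10.900,-3.900]
diag = √(16.2²+13.7²+3.9²) = √465.34 = 21.572

min=[11.000,-2.800,-7.800] max=[27.200,10.900,-3.900] diag=21.572


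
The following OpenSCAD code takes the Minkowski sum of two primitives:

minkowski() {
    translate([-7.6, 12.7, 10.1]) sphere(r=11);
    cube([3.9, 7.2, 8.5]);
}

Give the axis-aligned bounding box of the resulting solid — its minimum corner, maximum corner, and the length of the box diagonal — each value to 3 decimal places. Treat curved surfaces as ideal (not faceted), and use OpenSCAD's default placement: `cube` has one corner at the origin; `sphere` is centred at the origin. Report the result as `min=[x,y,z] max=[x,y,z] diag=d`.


min=[-18.600,1.700,-0.900] max=[7.300,30.900,29.600] diag=49.535

A = translate([-7.6, 12.7, 10.1]) sphere(r=11) → bbox [-18.6,1.7,-0.9] .. [3.4,23.7,21.1]
B = cube([3.9, 7.2, 8.5]) → bbox [0,0,0] .. [3.9,7.2,8.5]
lo = A.lo+B.lo = [-18.6+0, 1.7+0, -0.9+0] = [-18.600,1.700,-0.900]
hi = A.hi+B.hi = [3.4+3.9, 23.7+7.2, 21.1+8.5] = [7.300,30.900,29.600]
diag = √(25.9²+29.2²+30.5²) = √2453.7 = 49.535


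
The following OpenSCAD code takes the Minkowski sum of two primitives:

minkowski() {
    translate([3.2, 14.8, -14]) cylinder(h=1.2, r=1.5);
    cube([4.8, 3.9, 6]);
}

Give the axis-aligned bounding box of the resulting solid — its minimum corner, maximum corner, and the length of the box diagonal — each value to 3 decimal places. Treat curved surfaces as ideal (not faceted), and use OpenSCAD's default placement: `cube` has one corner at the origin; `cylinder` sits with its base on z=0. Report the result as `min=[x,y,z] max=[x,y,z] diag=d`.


A = translate([3.2, 14.8, -14]) cylinder(h=1.2, r=1.5) → bbox [1.7,13.3,-14] .. [4.7,16.3,-12.8]
B = cube([4.8, 3.9, 6]) → bbox [0,0,0] .. [4.8,3.9,6]
lo = A.lo+B.lo = [1.7+0, 13.3+0, -14+0] = [1.700,13.300,-14.000]
hi = A.hi+B.hi = [4.7+4.8, 16.3+3.9, -12.8+6] = [9.500,20.200,-6.800]
diag = √(7.8²+6.9²+7.2²) = √160.29 = 12.661

min=[1.700,13.300,-14.000] max=[9.500,20.200,-6.800] diag=12.661


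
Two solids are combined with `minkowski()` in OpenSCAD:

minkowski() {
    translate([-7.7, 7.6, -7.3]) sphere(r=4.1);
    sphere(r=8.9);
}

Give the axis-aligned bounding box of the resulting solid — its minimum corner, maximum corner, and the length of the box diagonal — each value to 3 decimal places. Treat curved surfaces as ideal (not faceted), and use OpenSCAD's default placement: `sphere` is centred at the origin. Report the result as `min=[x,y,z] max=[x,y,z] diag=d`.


min=[-20.700,-5.400,-20.300] max=[5.300,20.600,5.700] diag=45.033

A = translate([-7.7, 7.6, -7.3]) sphere(r=4.1) → bbox [-11.8,3.5,-11.4] .. [-3.6,11.7,-3.2]
B = sphere(r=8.9) → bbox [-8.9,-8.9,-8.9] .. [8.9,8.9,8.9]
lo = A.lo+B.lo = [-11.8-8.9, 3.5-8.9, -11.4-8.9] = [-20.700,-5.400,-20.300]
hi = A.hi+B.hi = [-3.6+8.9, 11.7+8.9, -3.2+8.9] = [5.300,20.600,5.700]
diag = √(26²+26²+26²) = √2028 = 45.033


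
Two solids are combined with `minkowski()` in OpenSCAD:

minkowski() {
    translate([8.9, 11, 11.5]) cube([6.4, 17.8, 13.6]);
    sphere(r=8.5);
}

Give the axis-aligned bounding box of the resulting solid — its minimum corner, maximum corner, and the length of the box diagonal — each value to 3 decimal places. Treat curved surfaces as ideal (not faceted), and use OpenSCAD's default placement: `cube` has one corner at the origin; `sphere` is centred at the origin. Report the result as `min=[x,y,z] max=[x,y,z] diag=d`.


min=[0.400,2.500,3.000] max=[23.800,37.300,33.600] diag=51.913

A = translate([8.9, 11, 11.5]) cube([6.4, 17.8, 13.6]) → bbox [8.9,11,11.5] .. [15.3,28.8,25.1]
B = sphere(r=8.5) → bbox [-8.5,-8.5,-8.5] .. [8.5,8.5,8.5]
lo = A.lo+B.lo = [8.9-8.5, 11-8.5, 11.5-8.5] = [0.400,2.500,3.000]
hi = A.hi+B.hi = [15.3+8.5, 28.8+8.5, 25.1+8.5] = [23.800,37.300,33.600]
diag = √(23.4²+34.8²+30.6²) = √2694.96 = 51.913


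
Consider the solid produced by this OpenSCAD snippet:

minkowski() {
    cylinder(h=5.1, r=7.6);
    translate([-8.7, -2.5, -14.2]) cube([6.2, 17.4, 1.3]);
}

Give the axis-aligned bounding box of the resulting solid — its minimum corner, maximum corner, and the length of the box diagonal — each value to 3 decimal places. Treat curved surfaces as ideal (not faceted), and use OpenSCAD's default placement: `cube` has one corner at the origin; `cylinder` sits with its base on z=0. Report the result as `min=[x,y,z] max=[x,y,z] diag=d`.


A = translate([-8.7, -2.5, -14.2]) cube([6.2, 17.4, 1.3]) → bbox [-8.7,-2.5,-14.2] .. [-2.5,14.9,-12.9]
B = cylinder(h=5.1, r=7.6) → bbox [-7.6,-7.6,0] .. [7.6,7.6,5.1]
lo = A.lo+B.lo = [-8.7-7.6, -2.5-7.6, -14.2+0] = [-16.300,-10.100,-14.200]
hi = A.hi+B.hi = [-2.5+7.6, 14.9+7.6, -12.9+5.1] = [5.100,22.500,-7.800]
diag = √(21.4²+32.6²+6.4²) = √1561.68 = 39.518

min=[-16.300,-10.100,-14.200] max=[5.100,22.500,-7.800] diag=39.518


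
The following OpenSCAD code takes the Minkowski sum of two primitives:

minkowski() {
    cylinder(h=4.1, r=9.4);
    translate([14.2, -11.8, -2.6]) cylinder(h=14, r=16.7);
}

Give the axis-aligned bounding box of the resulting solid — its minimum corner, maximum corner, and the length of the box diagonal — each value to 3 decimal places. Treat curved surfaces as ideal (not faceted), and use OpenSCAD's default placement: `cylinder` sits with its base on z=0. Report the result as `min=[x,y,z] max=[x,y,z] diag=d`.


A = translate([14.2, -11.8, -2.6]) cylinder(h=14, r=16.7) → bbox [-2.5,-28.5,-2.6] .. [30.9,4.9,11.4]
B = cylinder(h=4.1, r=9.4) → bbox [-9.4,-9.4,0] .. [9.4,9.4,4.1]
lo = A.lo+B.lo = [-2.5-9.4, -28.5-9.4, -2.6+0] = [-11.900,-37.900,-2.600]
hi = A.hi+B.hi = [30.9+9.4, 4.9+9.4, 11.4+4.1] = [40.300,14.300,15.500]
diag = √(52.2²+52.2²+18.1²) = √5777.29 = 76.008

min=[-11.900,-37.900,-2.600] max=[40.300,14.300,15.500] diag=76.008


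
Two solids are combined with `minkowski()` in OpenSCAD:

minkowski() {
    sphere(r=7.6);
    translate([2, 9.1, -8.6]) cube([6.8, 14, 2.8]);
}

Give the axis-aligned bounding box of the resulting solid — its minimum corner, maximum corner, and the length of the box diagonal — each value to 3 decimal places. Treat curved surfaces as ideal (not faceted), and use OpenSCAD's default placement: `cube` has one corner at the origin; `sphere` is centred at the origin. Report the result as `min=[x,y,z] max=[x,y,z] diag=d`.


A = translate([2, 9.1, -8.6]) cube([6.8, 14, 2.8]) → bbox [2,9.1,-8.6] .. [8.8,23.1,-5.8]
B = sphere(r=7.6) → bbox [-7.6,-7.6,-7.6] .. [7.6,7.6,7.6]
lo = A.lo+B.lo = [2-7.6, 9.1-7.6, -8.6-7.6] = [-5.600,1.500,-16.200]
hi = A.hi+B.hi = [8.8+7.6, 23.1+7.6, -5.8+7.6] = [16.400,30.700,1.800]
diag = √(22²+29.2²+18²) = √1660.64 = 40.751

min=[-5.600,1.500,-16.200] max=[16.400,30.700,1.800] diag=40.751


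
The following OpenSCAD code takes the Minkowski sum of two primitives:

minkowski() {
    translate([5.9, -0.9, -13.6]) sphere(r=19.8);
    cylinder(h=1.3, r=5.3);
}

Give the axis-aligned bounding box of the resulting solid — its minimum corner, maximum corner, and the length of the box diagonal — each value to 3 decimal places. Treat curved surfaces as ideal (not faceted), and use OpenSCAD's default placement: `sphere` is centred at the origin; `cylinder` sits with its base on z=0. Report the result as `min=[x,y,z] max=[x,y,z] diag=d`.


A = translate([5.9, -0.9, -13.6]) sphere(r=19.8) → bbox [-13.9,-20.7,-33.4] .. [25.7,18.9,6.2]
B = cylinder(h=1.3, r=5.3) → bbox [-5.3,-5.3,0] .. [5.3,5.3,1.3]
lo = A.lo+B.lo = [-13.9-5.3, -20.7-5.3, -33.4+0] = [-19.200,-26.000,-33.400]
hi = A.hi+B.hi = [25.7+5.3, 18.9+5.3, 6.2+1.3] = [31.000,24.200,7.500]
diag = √(50.2²+50.2²+40.9²) = √6712.89 = 81.932

min=[-19.200,-26.000,-33.400] max=[31.000,24.200,7.500] diag=81.932


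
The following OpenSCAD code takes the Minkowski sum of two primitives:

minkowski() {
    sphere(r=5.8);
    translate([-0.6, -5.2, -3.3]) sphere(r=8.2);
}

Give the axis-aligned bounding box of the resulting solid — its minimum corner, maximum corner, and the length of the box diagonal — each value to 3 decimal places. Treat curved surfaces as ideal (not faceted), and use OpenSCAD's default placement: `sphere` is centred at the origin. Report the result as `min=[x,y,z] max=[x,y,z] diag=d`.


A = translate([-0.6, -5.2, -3.3]) sphere(r=8.2) → bbox [-8.8,-13.4,-11.5] .. [7.6,3,4.9]
B = sphere(r=5.8) → bbox [-5.8,-5.8,-5.8] .. [5.8,5.8,5.8]
lo = A.lo+B.lo = [-8.8-5.8, -13.4-5.8, -11.5-5.8] = [-14.600,-19.200,-17.300]
hi = A.hi+B.hi = [7.6+5.8, 3+5.8, 4.9+5.8] = [13.400,8.800,10.700]
diag = √(28²+28²+28²) = √2352 = 48.497

min=[-14.600,-19.200,-17.300] max=[13.400,8.800,10.700] diag=48.497


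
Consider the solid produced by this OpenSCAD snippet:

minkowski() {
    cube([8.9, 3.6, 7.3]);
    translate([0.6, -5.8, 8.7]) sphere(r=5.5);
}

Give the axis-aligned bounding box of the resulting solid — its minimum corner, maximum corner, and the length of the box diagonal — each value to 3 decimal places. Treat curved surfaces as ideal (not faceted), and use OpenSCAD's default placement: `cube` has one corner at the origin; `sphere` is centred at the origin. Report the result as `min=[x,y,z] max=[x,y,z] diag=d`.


min=[-4.900,-11.300,3.200] max=[15.000,3.300,21.500] diag=30.726

A = translate([0.6, -5.8, 8.7]) sphere(r=5.5) → bbox [-4.9,-11.3,3.2] .. [6.1,-0.3,14.2]
B = cube([8.9, 3.6, 7.3]) → bbox [0,0,0] .. [8.9,3.6,7.3]
lo = A.lo+B.lo = [-4.9+0, -11.3+0, 3.2+0] = [-4.900,-11.300,3.200]
hi = A.hi+B.hi = [6.1+8.9, -0.3+3.6, 14.2+7.3] = [15.000,3.300,21.500]
diag = √(19.9²+14.6²+18.3²) = √944.06 = 30.726


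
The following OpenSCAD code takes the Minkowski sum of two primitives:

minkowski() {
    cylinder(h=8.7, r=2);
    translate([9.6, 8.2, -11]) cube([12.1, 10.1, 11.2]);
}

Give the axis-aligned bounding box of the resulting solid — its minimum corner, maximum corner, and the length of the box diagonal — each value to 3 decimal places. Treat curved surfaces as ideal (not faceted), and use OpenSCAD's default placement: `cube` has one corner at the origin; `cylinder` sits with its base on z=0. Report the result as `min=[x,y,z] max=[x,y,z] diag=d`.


A = translate([9.6, 8.2, -11]) cube([12.1, 10.1, 11.2]) → bbox [9.6,8.2,-11] .. [21.7,18.3,0.2]
B = cylinder(h=8.7, r=2) → bbox [-2,-2,0] .. [2,2,8.7]
lo = A.lo+B.lo = [9.6-2, 8.2-2, -11+0] = [7.600,6.200,-11.000]
hi = A.hi+B.hi = [21.7+2, 18.3+2, 0.2+8.7] = [23.700,20.300,8.900]
diag = √(16.1²+14.1²+19.9²) = √854.03 = 29.224

min=[7.600,6.200,-11.000] max=[23.700,20.300,8.900] diag=29.224


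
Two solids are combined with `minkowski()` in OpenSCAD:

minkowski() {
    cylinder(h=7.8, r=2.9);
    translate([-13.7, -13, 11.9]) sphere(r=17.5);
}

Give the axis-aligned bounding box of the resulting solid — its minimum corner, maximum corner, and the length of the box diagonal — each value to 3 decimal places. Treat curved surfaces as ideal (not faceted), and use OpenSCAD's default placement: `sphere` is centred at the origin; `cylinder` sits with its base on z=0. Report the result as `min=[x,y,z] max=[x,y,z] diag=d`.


min=[-34.100,-33.400,-5.600] max=[6.700,7.400,37.200] diag=71.841

A = translate([-13.7, -13, 11.9]) sphere(r=17.5) → bbox [-31.2,-30.5,-5.6] .. [3.8,4.5,29.4]
B = cylinder(h=7.8, r=2.9) → bbox [-2.9,-2.9,0] .. [2.9,2.9,7.8]
lo = A.lo+B.lo = [-31.2-2.9, -30.5-2.9, -5.6+0] = [-34.100,-33.400,-5.600]
hi = A.hi+B.hi = [3.8+2.9, 4.5+2.9, 29.4+7.8] = [6.700,7.400,37.200]
diag = √(40.8²+40.8²+42.8²) = √5161.12 = 71.841


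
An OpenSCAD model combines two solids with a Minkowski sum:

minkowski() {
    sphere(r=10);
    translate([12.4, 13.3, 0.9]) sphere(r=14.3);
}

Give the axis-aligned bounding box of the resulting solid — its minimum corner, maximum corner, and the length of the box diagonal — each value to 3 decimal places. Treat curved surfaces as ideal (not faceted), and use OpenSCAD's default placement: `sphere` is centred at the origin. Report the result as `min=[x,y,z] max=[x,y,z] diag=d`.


min=[-11.900,-11.000,-23.400] max=[36.700,37.600,25.200] diag=84.178

A = translate([12.4, 13.3, 0.9]) sphere(r=14.3) → bbox [-1.9,-1,-13.4] .. [26.7,27.6,15.2]
B = sphere(r=10) → bbox [-10,-10,-10] .. [10,10,10]
lo = A.lo+B.lo = [-1.9-10, -1-10, -13.4-10] = [-11.900,-11.000,-23.400]
hi = A.hi+B.hi = [26.7+10, 27.6+10, 15.2+10] = [36.700,37.600,25.200]
diag = √(48.6²+48.6²+48.6²) = √7085.88 = 84.178


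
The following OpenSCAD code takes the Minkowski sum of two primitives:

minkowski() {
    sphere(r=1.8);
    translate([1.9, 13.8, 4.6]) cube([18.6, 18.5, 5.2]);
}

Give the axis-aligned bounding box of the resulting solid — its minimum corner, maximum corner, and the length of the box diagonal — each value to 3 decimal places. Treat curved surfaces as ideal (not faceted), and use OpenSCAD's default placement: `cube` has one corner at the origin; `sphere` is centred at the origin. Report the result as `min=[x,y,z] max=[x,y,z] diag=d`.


min=[0.100,12.000,2.800] max=[22.300,34.100,11.600] diag=32.538

A = translate([1.9, 13.8, 4.6]) cube([18.6, 18.5, 5.2]) → bbox [1.9,13.8,4.6] .. [20.5,32.3,9.8]
B = sphere(r=1.8) → bbox [-1.8,-1.8,-1.8] .. [1.8,1.8,1.8]
lo = A.lo+B.lo = [1.9-1.8, 13.8-1.8, 4.6-1.8] = [0.100,12.000,2.800]
hi = A.hi+B.hi = [20.5+1.8, 32.3+1.8, 9.8+1.8] = [22.300,34.100,11.600]
diag = √(22.2²+22.1²+8.8²) = √1058.69 = 32.538


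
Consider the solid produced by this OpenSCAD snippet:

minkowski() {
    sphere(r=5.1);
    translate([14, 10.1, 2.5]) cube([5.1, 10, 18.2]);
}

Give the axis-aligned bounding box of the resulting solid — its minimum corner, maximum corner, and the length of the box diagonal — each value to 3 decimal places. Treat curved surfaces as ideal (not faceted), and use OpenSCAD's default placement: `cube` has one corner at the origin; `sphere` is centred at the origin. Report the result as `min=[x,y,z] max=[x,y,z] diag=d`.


min=[8.900,5.000,-2.600] max=[24.200,25.200,25.800] diag=38.062

A = translate([14, 10.1, 2.5]) cube([5.1, 10, 18.2]) → bbox [14,10.1,2.5] .. [19.1,20.1,20.7]
B = sphere(r=5.1) → bbox [-5.1,-5.1,-5.1] .. [5.1,5.1,5.1]
lo = A.lo+B.lo = [14-5.1, 10.1-5.1, 2.5-5.1] = [8.900,5.000,-2.600]
hi = A.hi+B.hi = [19.1+5.1, 20.1+5.1, 20.7+5.1] = [24.200,25.200,25.800]
diag = √(15.3²+20.2²+28.4²) = √1448.69 = 38.062


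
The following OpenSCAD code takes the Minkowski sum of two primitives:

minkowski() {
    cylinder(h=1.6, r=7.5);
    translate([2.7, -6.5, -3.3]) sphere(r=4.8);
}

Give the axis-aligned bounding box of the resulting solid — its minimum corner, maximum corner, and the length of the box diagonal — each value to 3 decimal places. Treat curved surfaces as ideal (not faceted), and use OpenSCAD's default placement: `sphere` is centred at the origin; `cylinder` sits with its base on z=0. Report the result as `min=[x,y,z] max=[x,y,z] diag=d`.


A = translate([2.7, -6.5, -3.3]) sphere(r=4.8) → bbox [-2.1,-11.3,-8.1] .. [7.5,-1.7,1.5]
B = cylinder(h=1.6, r=7.5) → bbox [-7.5,-7.5,0] .. [7.5,7.5,1.6]
lo = A.lo+B.lo = [-2.1-7.5, -11.3-7.5, -8.1+0] = [-9.600,-18.800,-8.100]
hi = A.hi+B.hi = [7.5+7.5, -1.7+7.5, 1.5+1.6] = [15.000,5.800,3.100]
diag = √(24.6²+24.6²+11.2²) = √1335.76 = 36.548

min=[-9.600,-18.800,-8.100] max=[15.000,5.800,3.100] diag=36.548


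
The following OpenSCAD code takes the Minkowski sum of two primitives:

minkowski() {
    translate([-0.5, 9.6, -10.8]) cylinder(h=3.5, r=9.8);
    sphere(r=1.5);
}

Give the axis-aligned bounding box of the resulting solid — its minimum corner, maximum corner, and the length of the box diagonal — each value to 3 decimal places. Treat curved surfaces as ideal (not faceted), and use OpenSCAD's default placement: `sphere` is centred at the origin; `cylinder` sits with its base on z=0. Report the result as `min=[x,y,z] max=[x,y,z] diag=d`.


A = translate([-0.5, 9.6, -10.8]) cylinder(h=3.5, r=9.8) → bbox [-10.3,-0.2,-10.8] .. [9.3,19.4,-7.3]
B = sphere(r=1.5) → bbox [-1.5,-1.5,-1.5] .. [1.5,1.5,1.5]
lo = A.lo+B.lo = [-10.3-1.5, -0.2-1.5, -10.8-1.5] = [-11.800,-1.700,-12.300]
hi = A.hi+B.hi = [9.3+1.5, 19.4+1.5, -7.3+1.5] = [10.800,20.900,-5.800]
diag = √(22.6²+22.6²+6.5²) = √1063.77 = 32.615

min=[-11.800,-1.700,-12.300] max=[10.800,20.900,-5.800] diag=32.615


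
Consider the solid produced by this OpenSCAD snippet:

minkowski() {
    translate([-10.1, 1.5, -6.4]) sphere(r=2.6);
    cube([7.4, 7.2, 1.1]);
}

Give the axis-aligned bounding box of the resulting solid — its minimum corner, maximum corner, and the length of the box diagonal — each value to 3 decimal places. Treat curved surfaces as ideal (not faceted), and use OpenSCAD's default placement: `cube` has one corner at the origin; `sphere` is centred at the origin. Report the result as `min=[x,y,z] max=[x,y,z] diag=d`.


A = translate([-10.1, 1.5, -6.4]) sphere(r=2.6) → bbox [-12.7,-1.1,-9] .. [-7.5,4.1,-3.8]
B = cube([7.4, 7.2, 1.1]) → bbox [0,0,0] .. [7.4,7.2,1.1]
lo = A.lo+B.lo = [-12.7+0, -1.1+0, -9+0] = [-12.700,-1.100,-9.000]
hi = A.hi+B.hi = [-7.5+7.4, 4.1+7.2, -3.8+1.1] = [-0.100,11.300,-2.700]
diag = √(12.6²+12.4²+6.3²) = √352.21 = 18.767

min=[-12.700,-1.100,-9.000] max=[-0.100,11.300,-2.700] diag=18.767


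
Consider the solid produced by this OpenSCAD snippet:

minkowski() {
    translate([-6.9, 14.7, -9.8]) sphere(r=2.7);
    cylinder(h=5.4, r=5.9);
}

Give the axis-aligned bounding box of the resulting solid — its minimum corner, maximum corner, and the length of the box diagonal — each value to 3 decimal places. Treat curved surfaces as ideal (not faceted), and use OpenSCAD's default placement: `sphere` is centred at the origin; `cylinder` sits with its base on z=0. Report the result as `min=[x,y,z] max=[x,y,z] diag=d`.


min=[-15.500,6.100,-12.500] max=[1.700,23.300,-1.700] diag=26.614

A = translate([-6.9, 14.7, -9.8]) sphere(r=2.7) → bbox [-9.6,12,-12.5] .. [-4.2,17.4,-7.1]
B = cylinder(h=5.4, r=5.9) → bbox [-5.9,-5.9,0] .. [5.9,5.9,5.4]
lo = A.lo+B.lo = [-9.6-5.9, 12-5.9, -12.5+0] = [-15.500,6.100,-12.500]
hi = A.hi+B.hi = [-4.2+5.9, 17.4+5.9, -7.1+5.4] = [1.700,23.300,-1.700]
diag = √(17.2²+17.2²+10.8²) = √708.32 = 26.614


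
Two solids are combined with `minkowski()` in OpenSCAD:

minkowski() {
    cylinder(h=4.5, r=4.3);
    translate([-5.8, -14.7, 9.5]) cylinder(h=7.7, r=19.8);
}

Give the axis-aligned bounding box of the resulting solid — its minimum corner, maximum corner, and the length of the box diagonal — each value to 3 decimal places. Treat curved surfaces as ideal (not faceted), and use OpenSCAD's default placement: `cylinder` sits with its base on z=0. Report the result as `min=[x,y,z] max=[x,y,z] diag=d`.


min=[-29.900,-38.800,9.500] max=[18.300,9.400,21.700] diag=69.248

A = translate([-5.8, -14.7, 9.5]) cylinder(h=7.7, r=19.8) → bbox [-25.6,-34.5,9.5] .. [14,5.1,17.2]
B = cylinder(h=4.5, r=4.3) → bbox [-4.3,-4.3,0] .. [4.3,4.3,4.5]
lo = A.lo+B.lo = [-25.6-4.3, -34.5-4.3, 9.5+0] = [-29.900,-38.800,9.500]
hi = A.hi+B.hi = [14+4.3, 5.1+4.3, 17.2+4.5] = [18.300,9.400,21.700]
diag = √(48.2²+48.2²+12.2²) = √4795.32 = 69.248


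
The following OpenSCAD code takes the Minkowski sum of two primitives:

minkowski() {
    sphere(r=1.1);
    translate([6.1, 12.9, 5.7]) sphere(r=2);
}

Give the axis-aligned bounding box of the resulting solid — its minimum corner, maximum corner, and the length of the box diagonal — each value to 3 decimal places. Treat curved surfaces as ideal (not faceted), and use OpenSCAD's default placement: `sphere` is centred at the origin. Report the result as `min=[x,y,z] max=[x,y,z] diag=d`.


A = translate([6.1, 12.9, 5.7]) sphere(r=2) → bbox [4.1,10.9,3.7] .. [8.1,14.9,7.7]
B = sphere(r=1.1) → bbox [-1.1,-1.1,-1.1] .. [1.1,1.1,1.1]
lo = A.lo+B.lo = [4.1-1.1, 10.9-1.1, 3.7-1.1] = [3.000,9.800,2.600]
hi = A.hi+B.hi = [8.1+1.1, 14.9+1.1, 7.7+1.1] = [9.200,16.000,8.800]
diag = √(6.2²+6.2²+6.2²) = √115.32 = 10.739

min=[3.000,9.800,2.600] max=[9.200,16.000,8.800] diag=10.739


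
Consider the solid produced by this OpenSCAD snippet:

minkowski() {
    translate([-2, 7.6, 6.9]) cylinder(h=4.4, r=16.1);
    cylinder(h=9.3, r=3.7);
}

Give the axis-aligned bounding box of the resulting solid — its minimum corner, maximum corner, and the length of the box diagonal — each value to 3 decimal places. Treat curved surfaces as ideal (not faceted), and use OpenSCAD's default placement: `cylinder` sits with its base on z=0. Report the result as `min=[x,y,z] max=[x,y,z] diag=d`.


A = translate([-2, 7.6, 6.9]) cylinder(h=4.4, r=16.1) → bbox [-18.1,-8.5,6.9] .. [14.1,23.7,11.3]
B = cylinder(h=9.3, r=3.7) → bbox [-3.7,-3.7,0] .. [3.7,3.7,9.3]
lo = A.lo+B.lo = [-18.1-3.7, -8.5-3.7, 6.9+0] = [-21.800,-12.200,6.900]
hi = A.hi+B.hi = [14.1+3.7, 23.7+3.7, 11.3+9.3] = [17.800,27.400,20.600]
diag = √(39.6²+39.6²+13.7²) = √3324.01 = 57.654

min=[-21.800,-12.200,6.900] max=[17.800,27.400,20.600] diag=57.654


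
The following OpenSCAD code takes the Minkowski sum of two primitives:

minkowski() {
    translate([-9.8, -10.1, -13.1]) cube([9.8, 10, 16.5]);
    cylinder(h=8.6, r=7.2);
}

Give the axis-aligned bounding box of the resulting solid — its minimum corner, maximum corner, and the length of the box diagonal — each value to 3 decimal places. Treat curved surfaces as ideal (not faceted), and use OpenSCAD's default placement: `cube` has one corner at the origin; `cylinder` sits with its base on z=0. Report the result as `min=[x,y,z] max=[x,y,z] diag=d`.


min=[-17.000,-17.300,-13.100] max=[7.200,7.100,12.000] diag=42.556

A = translate([-9.8, -10.1, -13.1]) cube([9.8, 10, 16.5]) → bbox [-9.8,-10.1,-13.1] .. [0,-0.1,3.4]
B = cylinder(h=8.6, r=7.2) → bbox [-7.2,-7.2,0] .. [7.2,7.2,8.6]
lo = A.lo+B.lo = [-9.8-7.2, -10.1-7.2, -13.1+0] = [-17.000,-17.300,-13.100]
hi = A.hi+B.hi = [0+7.2, -0.1+7.2, 3.4+8.6] = [7.200,7.100,12.000]
diag = √(24.2²+24.4²+25.1²) = √1811.01 = 42.556
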